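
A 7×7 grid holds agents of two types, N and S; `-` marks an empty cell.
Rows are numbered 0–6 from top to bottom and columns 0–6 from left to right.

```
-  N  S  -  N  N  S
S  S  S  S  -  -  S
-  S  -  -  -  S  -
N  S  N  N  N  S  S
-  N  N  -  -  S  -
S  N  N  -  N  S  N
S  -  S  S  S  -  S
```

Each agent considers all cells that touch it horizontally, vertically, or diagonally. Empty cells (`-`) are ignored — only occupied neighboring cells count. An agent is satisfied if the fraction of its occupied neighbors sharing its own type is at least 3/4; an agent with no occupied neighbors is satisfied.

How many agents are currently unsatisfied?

(0,1)N 0/4 ✗
(0,2)S 3/4 ✓
(0,4)N 1/2 ✗
(0,5)N 1/3 ✗
(0,6)S 1/2 ✗
(1,0)S 2/3 ✗
(1,1)S 4/5 ✓
(1,2)S 4/5 ✓
(1,3)S 2/3 ✗
(1,6)S 2/3 ✗
(2,1)S 4/6 ✗
(2,5)S 3/4 ✓
(3,0)N 1/3 ✗
(3,1)S 1/5 ✗
(3,2)N 3/5 ✗
(3,3)N 3/3 ✓
(3,4)N 1/4 ✗
(3,5)S 3/4 ✓
(3,6)S 3/3 ✓
(4,1)N 5/7 ✗
(4,2)N 5/6 ✓
(4,5)S 3/6 ✗
(5,0)S 1/3 ✗
(5,1)N 3/6 ✗
(5,2)N 3/5 ✗
(5,4)N 0/4 ✗
(5,5)S 3/5 ✗
(5,6)N 0/3 ✗
(6,0)S 1/2 ✗
(6,2)S 1/3 ✗
(6,3)S 2/4 ✗
(6,4)S 2/3 ✗
(6,6)S 1/2 ✗
Unsatisfied: (0,1), (0,4), (0,5), (0,6), (1,0), (1,3), (1,6), (2,1), (3,0), (3,1), (3,2), (3,4), (4,1), (4,5), (5,0), (5,1), (5,2), (5,4), (5,5), (5,6), (6,0), (6,2), (6,3), (6,4), (6,6) — 25 in total.

25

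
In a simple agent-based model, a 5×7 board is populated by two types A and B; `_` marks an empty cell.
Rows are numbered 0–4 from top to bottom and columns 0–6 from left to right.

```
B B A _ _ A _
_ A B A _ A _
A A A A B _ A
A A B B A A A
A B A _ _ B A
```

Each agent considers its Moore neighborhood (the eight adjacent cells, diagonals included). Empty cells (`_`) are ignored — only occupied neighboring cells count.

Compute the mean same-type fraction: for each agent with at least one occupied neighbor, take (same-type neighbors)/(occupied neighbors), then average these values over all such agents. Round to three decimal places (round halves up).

0.546

(0,0)B 1/2
(0,1)B 2/4
(0,2)A 2/4
(0,5)A 1/1
(1,1)A 4/7
(1,2)B 1/7
(1,3)A 3/5
(1,5)A 2/3
(2,0)A 4/4
(2,1)A 5/7
(2,2)A 5/8
(2,3)A 3/7
(2,4)B 1/6
(2,6)A 3/3
(3,0)A 4/5
(3,1)A 6/8
(3,2)B 2/7
(3,3)B 2/6
(3,4)A 2/5
(3,5)A 4/6
(3,6)A 3/4
(4,0)A 2/3
(4,1)B 1/5
(4,2)A 1/4
(4,5)B 0/4
(4,6)A 2/3
Sum over 26 agents: 1/2 + 2/4 + 2/4 + 1/1 + 4/7 + 1/7 + 3/5 + 2/3 + 4/4 + 5/7 + 5/8 + 3/7 + 1/6 + 3/3 + 4/5 + 6/8 + 2/7 + 2/6 + 2/5 + 4/6 + 3/4 + 2/3 + 1/5 + 1/4 + 0/4 + 2/3 = 2383/168; mean = 2383/168 ÷ 26 = 2383/4368 = 0.545558… → 0.546.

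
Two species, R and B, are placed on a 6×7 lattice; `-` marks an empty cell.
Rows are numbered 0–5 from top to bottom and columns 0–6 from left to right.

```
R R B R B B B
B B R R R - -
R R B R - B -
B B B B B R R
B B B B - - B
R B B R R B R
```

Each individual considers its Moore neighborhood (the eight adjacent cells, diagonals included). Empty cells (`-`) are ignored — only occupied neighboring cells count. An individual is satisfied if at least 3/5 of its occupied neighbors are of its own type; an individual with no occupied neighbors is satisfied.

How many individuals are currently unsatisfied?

21

(0,0)R 1/3 not
(0,1)R 2/5 not
(0,2)B 1/5 not
(0,3)R 3/5 satisfied
(0,4)B 1/4 not
(0,5)B 2/3 satisfied
(0,6)B 1/1 satisfied
(1,0)B 1/5 not
(1,1)B 3/8 not
(1,2)R 5/8 satisfied
(1,3)R 4/7 not
(1,4)R 3/6 not
(2,0)R 1/5 not
(2,1)R 2/8 not
(2,2)B 4/8 not
(2,3)R 3/7 not
(2,5)B 1/4 not
(3,0)B 3/5 satisfied
(3,1)B 6/8 satisfied
(3,2)B 6/8 satisfied
(3,3)B 5/6 satisfied
(3,4)B 3/5 satisfied
(3,5)R 1/4 not
(3,6)R 1/3 not
(4,0)B 4/5 satisfied
(4,1)B 7/8 satisfied
(4,2)B 7/8 satisfied
(4,3)B 5/7 satisfied
(4,6)B 1/4 not
(5,0)R 0/3 not
(5,1)B 4/5 satisfied
(5,2)B 4/5 satisfied
(5,3)R 1/4 not
(5,4)R 1/3 not
(5,5)B 1/3 not
(5,6)R 0/2 not
Unsatisfied: (0,0), (0,1), (0,2), (0,4), (1,0), (1,1), (1,3), (1,4), (2,0), (2,1), (2,2), (2,3), (2,5), (3,5), (3,6), (4,6), (5,0), (5,3), (5,4), (5,5), (5,6) — 21 in total.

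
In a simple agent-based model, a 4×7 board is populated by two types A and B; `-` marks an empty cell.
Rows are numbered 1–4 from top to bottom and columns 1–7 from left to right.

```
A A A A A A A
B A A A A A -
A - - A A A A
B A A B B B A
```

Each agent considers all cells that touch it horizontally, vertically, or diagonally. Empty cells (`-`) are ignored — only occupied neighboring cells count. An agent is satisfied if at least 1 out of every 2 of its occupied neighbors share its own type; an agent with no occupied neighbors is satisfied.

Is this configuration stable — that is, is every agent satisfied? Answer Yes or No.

No

(1,1)A 2/3 ok
(1,2)A 4/5 ok
(1,3)A 5/5 ok
(1,4)A 5/5 ok
(1,5)A 5/5 ok
(1,6)A 4/4 ok
(1,7)A 2/2 ok
(2,1)B 0/4 unhappy
(2,2)A 5/6 ok
(2,3)A 6/6 ok
(2,4)A 7/7 ok
(2,5)A 8/8 ok
(2,6)A 7/7 ok
(3,1)A 2/4 ok
(3,4)A 5/7 ok
(3,5)A 5/8 ok
(3,6)A 5/7 ok
(3,7)A 3/4 ok
(4,1)B 0/2 unhappy
(4,2)A 2/3 ok
(4,3)A 2/3 ok
(4,4)B 1/4 unhappy
(4,5)B 2/5 unhappy
(4,6)B 1/5 unhappy
(4,7)A 2/3 ok
For instance (2,1) has only 0/4 same-type neighbors, below 1/2.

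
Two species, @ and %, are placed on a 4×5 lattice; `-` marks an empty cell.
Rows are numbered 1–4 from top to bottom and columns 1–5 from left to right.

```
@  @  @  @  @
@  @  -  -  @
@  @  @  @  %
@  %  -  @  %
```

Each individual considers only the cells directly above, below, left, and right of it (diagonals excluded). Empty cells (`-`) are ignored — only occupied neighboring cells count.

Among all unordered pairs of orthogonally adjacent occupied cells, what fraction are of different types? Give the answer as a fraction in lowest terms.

Scan each occupied cell's neighbors to the right and below so each pair is counted once.
Row 1: @(1,1)–@(1,2)= @(1,1)–@(2,1)= @(1,2)–@(1,3)= @(1,2)–@(2,2)= @(1,3)–@(1,4)= @(1,4)–@(1,5)= @(1,5)–@(2,5)=  → 0/7 unlike.
Row 2: @(2,1)–@(2,2)= @(2,1)–@(3,1)= @(2,2)–@(3,2)= @(2,5)–%(3,5)≠  → 1/4 unlike.
Row 3: @(3,1)–@(3,2)= @(3,1)–@(4,1)= @(3,2)–@(3,3)= @(3,2)–%(4,2)≠ @(3,3)–@(3,4)= @(3,4)–%(3,5)≠ @(3,4)–@(4,4)= %(3,5)–%(4,5)=  → 2/8 unlike.
Row 4: @(4,1)–%(4,2)≠ @(4,4)–%(4,5)≠  → 2/2 unlike.
Total adjacent occupied pairs: 21; unlike-type pairs: 5.
5/21 is already in lowest terms.

5/21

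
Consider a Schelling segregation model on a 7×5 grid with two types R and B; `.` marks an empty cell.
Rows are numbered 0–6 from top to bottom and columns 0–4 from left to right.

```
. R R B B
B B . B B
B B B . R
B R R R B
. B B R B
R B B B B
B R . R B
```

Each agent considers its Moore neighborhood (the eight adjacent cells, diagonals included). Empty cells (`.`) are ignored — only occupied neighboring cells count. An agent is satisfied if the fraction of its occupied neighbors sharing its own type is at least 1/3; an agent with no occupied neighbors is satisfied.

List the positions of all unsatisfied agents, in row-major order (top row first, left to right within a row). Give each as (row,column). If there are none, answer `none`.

(0,2), (2,4), (3,1), (3,4), (4,3), (5,0), (6,1), (6,3)

Row 0: (0,1)R 1/3 ✓ · (0,2)R 1/4 ✗ · (0,3)B 3/4 ✓ · (0,4)B 3/3 ✓
Row 1: (1,0)B 3/4 ✓ · (1,1)B 4/6 ✓ · (1,3)B 4/6 ✓ · (1,4)B 3/4 ✓
Row 2: (2,0)B 4/5 ✓ · (2,1)B 5/7 ✓ · (2,2)B 3/6 ✓ · (2,4)R 1/4 ✗
Row 3: (3,0)B 3/4 ✓ · (3,1)R 1/7 ✗ · (3,2)R 3/7 ✓ · (3,3)R 3/7 ✓ · (3,4)B 1/4 ✗
Row 4: (4,1)B 4/7 ✓ · (4,2)B 4/8 ✓ · (4,3)R 2/8 ✗ · (4,4)B 3/5 ✓
Row 5: (5,0)R 1/4 ✗ · (5,1)B 4/6 ✓ · (5,2)B 4/7 ✓ · (5,3)B 5/7 ✓ · (5,4)B 3/5 ✓
Row 6: (6,0)B 1/3 ✓ · (6,1)R 1/4 ✗ · (6,3)R 0/4 ✗ · (6,4)B 2/3 ✓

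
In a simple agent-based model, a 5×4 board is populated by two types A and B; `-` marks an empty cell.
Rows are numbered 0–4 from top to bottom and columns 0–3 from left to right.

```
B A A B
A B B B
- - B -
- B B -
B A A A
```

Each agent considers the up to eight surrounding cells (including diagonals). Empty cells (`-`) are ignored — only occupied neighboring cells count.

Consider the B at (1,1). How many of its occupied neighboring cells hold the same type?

Occupied neighbors of (1,1): (0,0)=B, (0,1)=A, (0,2)=A, (1,0)=A, (1,2)=B, (2,2)=B.
Same type (B): 3 of 6.

3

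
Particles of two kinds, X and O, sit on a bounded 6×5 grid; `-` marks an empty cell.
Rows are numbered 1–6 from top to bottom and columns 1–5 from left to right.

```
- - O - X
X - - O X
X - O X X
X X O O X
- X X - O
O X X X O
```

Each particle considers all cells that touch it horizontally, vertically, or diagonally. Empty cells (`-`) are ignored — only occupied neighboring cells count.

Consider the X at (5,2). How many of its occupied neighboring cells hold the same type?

Occupied neighbors of (5,2): (4,1)=X, (4,2)=X, (4,3)=O, (5,3)=X, (6,1)=O, (6,2)=X, (6,3)=X.
Same type (X): 5 of 7.

5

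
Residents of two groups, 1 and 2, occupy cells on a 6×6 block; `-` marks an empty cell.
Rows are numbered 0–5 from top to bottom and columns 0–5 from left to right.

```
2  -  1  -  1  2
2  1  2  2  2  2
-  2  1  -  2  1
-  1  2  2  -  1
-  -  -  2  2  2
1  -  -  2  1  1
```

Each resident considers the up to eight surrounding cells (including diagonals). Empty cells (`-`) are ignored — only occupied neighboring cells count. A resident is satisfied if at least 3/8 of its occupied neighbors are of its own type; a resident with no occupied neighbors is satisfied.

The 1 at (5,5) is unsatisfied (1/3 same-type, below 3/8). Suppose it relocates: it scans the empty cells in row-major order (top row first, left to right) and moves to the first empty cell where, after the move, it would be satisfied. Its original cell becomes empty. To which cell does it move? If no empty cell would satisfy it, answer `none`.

Vacating (5,5). Empty cells in order:
  (0,1): 2/5 same-type → satisfied — stop here.

(0,1)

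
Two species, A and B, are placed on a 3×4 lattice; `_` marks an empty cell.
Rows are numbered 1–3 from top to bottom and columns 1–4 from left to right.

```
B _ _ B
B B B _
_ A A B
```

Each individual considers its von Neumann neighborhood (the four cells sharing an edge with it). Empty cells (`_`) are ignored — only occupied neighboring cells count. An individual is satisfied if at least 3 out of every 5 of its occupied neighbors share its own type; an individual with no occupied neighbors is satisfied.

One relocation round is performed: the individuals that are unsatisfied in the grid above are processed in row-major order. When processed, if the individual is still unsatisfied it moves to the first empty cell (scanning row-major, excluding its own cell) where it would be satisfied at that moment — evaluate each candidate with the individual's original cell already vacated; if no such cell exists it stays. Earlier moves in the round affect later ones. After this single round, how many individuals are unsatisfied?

Initially unsatisfied (in order): (2,3), (3,2), (3,3), (3,4).
  (2,3) → (1,2).
  (3,2): no empty cell satisfies it; stays.
  (3,3): no empty cell satisfies it; stays.
  (3,4) → (1,3).
Resulting grid:
B B B B
B B _ _
_ A A _
Unsatisfied now: (3,2).

1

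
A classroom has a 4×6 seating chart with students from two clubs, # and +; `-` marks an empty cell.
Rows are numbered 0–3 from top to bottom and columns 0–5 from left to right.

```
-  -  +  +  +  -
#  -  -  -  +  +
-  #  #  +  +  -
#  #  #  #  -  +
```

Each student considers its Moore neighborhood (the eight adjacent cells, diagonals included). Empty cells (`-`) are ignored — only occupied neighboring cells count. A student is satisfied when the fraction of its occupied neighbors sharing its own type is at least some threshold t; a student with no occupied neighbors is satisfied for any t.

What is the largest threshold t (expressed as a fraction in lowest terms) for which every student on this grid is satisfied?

Row 0: (0,2)+ 1/1 · (0,3)+ 3/3 · (0,4)+ 3/3
Row 1: (1,0)# 1/1 · (1,4)+ 5/5 · (1,5)+ 3/3
Row 2: (2,1)# 5/5 · (2,2)# 4/5 · (2,3)+ 2/5 · (2,4)+ 4/5
Row 3: (3,0)# 2/2 · (3,1)# 4/4 · (3,2)# 4/5 · (3,3)# 2/4 · (3,5)+ 1/1
The smallest same-type fraction is 2/5 at (2,3), which reduces to 2/5. Any threshold above that leaves this student unsatisfied.

2/5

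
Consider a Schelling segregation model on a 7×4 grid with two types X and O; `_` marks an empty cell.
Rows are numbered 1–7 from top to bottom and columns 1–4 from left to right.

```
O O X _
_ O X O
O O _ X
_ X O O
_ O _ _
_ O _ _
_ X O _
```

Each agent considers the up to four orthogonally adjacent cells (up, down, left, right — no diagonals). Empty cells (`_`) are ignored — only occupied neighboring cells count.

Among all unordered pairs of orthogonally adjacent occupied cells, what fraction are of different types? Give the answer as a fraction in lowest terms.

Scan each occupied cell's neighbors to the right and below so each pair is counted once.
From row 1: 1 unlike of 4 pairs (running 1/4).
From row 2: 3 unlike of 4 pairs (running 4/8).
From row 3: 2 unlike of 3 pairs (running 6/11).
From row 4: 2 unlike of 3 pairs (running 8/14).
From row 5: 0 unlike of 1 pairs (running 8/15).
From row 6: 1 unlike of 1 pairs (running 9/16).
From row 7: 1 unlike of 1 pairs (running 10/17).
Total adjacent occupied pairs: 17; unlike-type pairs: 10.
10/17 is already in lowest terms.

10/17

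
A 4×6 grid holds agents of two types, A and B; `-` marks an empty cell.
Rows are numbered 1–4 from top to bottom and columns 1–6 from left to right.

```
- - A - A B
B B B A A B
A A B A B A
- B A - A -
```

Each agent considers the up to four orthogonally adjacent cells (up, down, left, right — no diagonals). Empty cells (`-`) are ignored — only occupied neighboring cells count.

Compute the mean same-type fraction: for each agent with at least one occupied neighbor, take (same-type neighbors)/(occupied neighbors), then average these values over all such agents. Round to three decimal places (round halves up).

0.306

Row 1: (1,3)A 0/1 · (1,5)A 1/2 · (1,6)B 1/2
Row 2: (2,1)B 1/2 · (2,2)B 2/3 · (2,3)B 2/4 · (2,4)A 2/3 · (2,5)A 2/4 · (2,6)B 1/3
Row 3: (3,1)A 1/2 · (3,2)A 1/4 · (3,3)B 1/4 · (3,4)A 1/3 · (3,5)B 0/4 · (3,6)A 0/2
Row 4: (4,2)B 0/2 · (4,3)A 0/2 · (4,5)A 0/1
Sum over 18 agents: 0/1 + 1/2 + 1/2 + 1/2 + 2/3 + 2/4 + 2/3 + 2/4 + 1/3 + 1/2 + 1/4 + 1/4 + 1/3 + 0/4 + 0/2 + 0/2 + 0/2 + 0/1 = 11/2; mean = 11/2 ÷ 18 = 11/36 = 0.305555… → 0.306.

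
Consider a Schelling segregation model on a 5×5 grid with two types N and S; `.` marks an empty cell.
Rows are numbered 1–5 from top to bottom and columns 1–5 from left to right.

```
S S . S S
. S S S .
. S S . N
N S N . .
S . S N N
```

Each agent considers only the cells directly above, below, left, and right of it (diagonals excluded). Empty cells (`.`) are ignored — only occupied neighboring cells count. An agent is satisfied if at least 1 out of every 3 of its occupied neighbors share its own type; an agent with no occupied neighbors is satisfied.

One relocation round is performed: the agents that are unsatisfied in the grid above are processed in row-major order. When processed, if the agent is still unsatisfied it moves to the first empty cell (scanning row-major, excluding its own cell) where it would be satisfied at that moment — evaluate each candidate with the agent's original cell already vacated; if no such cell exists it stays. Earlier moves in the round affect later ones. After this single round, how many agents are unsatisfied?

0

Initially unsatisfied (in order): (4,1), (4,3), (5,1), (5,3).
  (4,1) → (2,5).
  (4,3) → (3,4).
  (5,1): now satisfied by earlier moves; stays.
  (5,3) → (1,3).
Resulting grid:
S S S S S
. S S S N
. S S N N
. S . . .
S . . N N
All satisfied now.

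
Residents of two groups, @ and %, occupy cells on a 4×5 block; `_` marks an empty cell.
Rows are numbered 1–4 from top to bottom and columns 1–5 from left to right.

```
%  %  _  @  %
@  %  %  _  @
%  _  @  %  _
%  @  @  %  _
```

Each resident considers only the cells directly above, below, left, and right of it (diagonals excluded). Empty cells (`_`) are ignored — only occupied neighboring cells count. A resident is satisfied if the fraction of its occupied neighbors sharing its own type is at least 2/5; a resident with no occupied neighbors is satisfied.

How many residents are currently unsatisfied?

5

Row 1: (1,1)% 1/2 satisfied · (1,2)% 2/2 satisfied · (1,4)@ 0/1 not · (1,5)% 0/2 not
Row 2: (2,1)@ 0/3 not · (2,2)% 2/3 satisfied · (2,3)% 1/2 satisfied · (2,5)@ 0/1 not
Row 3: (3,1)% 1/2 satisfied · (3,3)@ 1/3 not · (3,4)% 1/2 satisfied
Row 4: (4,1)% 1/2 satisfied · (4,2)@ 1/2 satisfied · (4,3)@ 2/3 satisfied · (4,4)% 1/2 satisfied
Unsatisfied: (1,4), (1,5), (2,1), (2,5), (3,3) — 5 in total.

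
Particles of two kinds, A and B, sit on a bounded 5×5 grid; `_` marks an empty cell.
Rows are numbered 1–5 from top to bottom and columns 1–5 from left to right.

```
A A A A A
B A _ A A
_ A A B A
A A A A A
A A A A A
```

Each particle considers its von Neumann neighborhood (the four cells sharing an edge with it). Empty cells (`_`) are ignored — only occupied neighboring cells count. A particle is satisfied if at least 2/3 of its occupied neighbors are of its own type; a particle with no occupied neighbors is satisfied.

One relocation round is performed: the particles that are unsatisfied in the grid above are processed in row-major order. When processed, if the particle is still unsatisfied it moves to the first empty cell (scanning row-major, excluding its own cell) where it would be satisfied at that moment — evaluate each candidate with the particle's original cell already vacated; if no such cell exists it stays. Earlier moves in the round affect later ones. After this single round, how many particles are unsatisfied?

2

Initially unsatisfied (in order): (1,1), (2,1), (3,4).
  (1,1) → (2,3).
  (2,1): no empty cell satisfies it; stays.
  (3,4): no empty cell satisfies it; stays.
Resulting grid:
_ A A A A
B A A A A
_ A A B A
A A A A A
A A A A A
Unsatisfied now: (2,1), (3,4).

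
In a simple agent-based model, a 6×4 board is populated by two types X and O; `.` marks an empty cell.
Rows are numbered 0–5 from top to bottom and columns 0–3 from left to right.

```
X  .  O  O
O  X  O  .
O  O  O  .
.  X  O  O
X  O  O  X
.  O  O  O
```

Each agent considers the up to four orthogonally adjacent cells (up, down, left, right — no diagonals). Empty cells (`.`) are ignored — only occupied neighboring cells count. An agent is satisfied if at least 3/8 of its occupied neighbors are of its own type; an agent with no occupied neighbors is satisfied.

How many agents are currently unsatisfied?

6

Row 0: (0,0)X 0/1 unhappy · (0,2)O 2/2 ok · (0,3)O 1/1 ok
Row 1: (1,0)O 1/3 unhappy · (1,1)X 0/3 unhappy · (1,2)O 2/3 ok
Row 2: (2,0)O 2/2 ok · (2,1)O 2/4 ok · (2,2)O 3/3 ok
Row 3: (3,1)X 0/3 unhappy · (3,2)O 3/4 ok · (3,3)O 1/2 ok
Row 4: (4,0)X 0/1 unhappy · (4,1)O 2/4 ok · (4,2)O 3/4 ok · (4,3)X 0/3 unhappy
Row 5: (5,1)O 2/2 ok · (5,2)O 3/3 ok · (5,3)O 1/2 ok
Unsatisfied: (0,0), (1,0), (1,1), (3,1), (4,0), (4,3) — 6 in total.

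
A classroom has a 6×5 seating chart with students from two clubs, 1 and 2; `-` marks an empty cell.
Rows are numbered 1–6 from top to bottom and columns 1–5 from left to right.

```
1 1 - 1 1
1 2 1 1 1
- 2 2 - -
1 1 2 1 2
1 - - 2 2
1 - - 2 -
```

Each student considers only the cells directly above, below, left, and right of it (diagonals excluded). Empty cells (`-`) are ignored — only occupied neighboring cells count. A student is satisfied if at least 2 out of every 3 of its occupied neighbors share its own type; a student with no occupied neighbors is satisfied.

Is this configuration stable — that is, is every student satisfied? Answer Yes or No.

No

Row 1: (1,1)1 2/2 ok · (1,2)1 1/2 unhappy · (1,4)1 2/2 ok · (1,5)1 2/2 ok
Row 2: (2,1)1 1/2 unhappy · (2,2)2 1/4 unhappy · (2,3)1 1/3 unhappy · (2,4)1 3/3 ok · (2,5)1 2/2 ok
Row 3: (3,2)2 2/3 ok · (3,3)2 2/3 ok
Row 4: (4,1)1 2/2 ok · (4,2)1 1/3 unhappy · (4,3)2 1/3 unhappy · (4,4)1 0/3 unhappy · (4,5)2 1/2 unhappy
Row 5: (5,1)1 2/2 ok · (5,4)2 2/3 ok · (5,5)2 2/2 ok
Row 6: (6,1)1 1/1 ok · (6,4)2 1/1 ok
For instance (1,2) has only 1/2 same-type neighbors, below 2/3.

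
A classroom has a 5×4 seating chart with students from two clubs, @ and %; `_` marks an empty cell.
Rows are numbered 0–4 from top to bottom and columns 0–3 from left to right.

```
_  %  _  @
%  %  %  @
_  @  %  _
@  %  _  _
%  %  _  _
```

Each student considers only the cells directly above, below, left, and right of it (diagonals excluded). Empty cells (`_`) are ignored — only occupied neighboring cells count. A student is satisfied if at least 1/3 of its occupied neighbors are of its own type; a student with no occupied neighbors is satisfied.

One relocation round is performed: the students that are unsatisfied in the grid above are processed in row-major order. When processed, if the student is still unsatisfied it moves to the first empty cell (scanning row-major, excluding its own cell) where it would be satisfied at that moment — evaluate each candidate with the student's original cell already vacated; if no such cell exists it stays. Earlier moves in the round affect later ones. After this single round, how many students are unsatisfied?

0

Initially unsatisfied (in order): (2,1), (3,0).
  (2,1) → (0,2).
  (3,0) → (2,3).
Resulting grid:
_ % @ @
% % % @
_ _ % @
_ % _ _
% % _ _
All satisfied now.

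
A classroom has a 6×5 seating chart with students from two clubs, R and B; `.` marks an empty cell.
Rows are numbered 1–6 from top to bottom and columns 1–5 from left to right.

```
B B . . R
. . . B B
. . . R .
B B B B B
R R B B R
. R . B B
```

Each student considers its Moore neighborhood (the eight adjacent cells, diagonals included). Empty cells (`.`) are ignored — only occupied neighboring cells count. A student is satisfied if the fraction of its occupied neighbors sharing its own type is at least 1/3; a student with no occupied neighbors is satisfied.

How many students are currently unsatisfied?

3

Row 1: (1,1)B 1/1 ✓ · (1,2)B 1/1 ✓ · (1,5)R 0/2 ✗
Row 2: (2,4)B 1/3 ✓ · (2,5)B 1/3 ✓
Row 3: (3,4)R 0/5 ✗
Row 4: (4,1)B 1/3 ✓ · (4,2)B 3/5 ✓ · (4,3)B 4/6 ✓ · (4,4)B 4/6 ✓ · (4,5)B 2/4 ✓
Row 5: (5,1)R 2/4 ✓ · (5,2)R 2/6 ✓ · (5,3)B 5/7 ✓ · (5,4)B 6/7 ✓ · (5,5)R 0/5 ✗
Row 6: (6,2)R 2/3 ✓ · (6,4)B 3/4 ✓ · (6,5)B 2/3 ✓
Unsatisfied: (1,5), (3,4), (5,5) — 3 in total.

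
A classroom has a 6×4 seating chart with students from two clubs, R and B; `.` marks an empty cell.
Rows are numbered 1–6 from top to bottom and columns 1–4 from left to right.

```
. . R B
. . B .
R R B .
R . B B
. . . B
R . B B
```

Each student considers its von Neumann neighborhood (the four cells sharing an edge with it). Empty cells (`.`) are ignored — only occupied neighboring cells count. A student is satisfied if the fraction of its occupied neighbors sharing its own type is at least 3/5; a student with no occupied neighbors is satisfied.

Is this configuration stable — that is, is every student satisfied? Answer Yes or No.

No

(1,3)R 0/2 ✗
(1,4)B 0/1 ✗
(2,3)B 1/2 ✗
(3,1)R 2/2 ✓
(3,2)R 1/2 ✗
(3,3)B 2/3 ✓
(4,1)R 1/1 ✓
(4,3)B 2/2 ✓
(4,4)B 2/2 ✓
(5,4)B 2/2 ✓
(6,1)R 0/0 ✓
(6,3)B 1/1 ✓
(6,4)B 2/2 ✓
For instance (1,3) has only 0/2 same-type neighbors, below 3/5.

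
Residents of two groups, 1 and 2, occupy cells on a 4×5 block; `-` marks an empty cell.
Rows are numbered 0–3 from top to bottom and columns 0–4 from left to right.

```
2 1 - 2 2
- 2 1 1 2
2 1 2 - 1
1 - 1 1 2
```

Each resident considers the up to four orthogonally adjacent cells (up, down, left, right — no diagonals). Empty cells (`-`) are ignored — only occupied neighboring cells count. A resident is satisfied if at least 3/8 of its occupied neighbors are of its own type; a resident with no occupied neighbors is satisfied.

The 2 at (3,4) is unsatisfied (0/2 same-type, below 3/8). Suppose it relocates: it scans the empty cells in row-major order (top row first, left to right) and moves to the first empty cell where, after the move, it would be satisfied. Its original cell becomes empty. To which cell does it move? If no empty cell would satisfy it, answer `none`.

(1,0)

Vacating (3,4). Empty cells in order:
  (0,2): 1/3 same-type → still unsatisfied.
  (1,0): 3/3 same-type → satisfied — stop here.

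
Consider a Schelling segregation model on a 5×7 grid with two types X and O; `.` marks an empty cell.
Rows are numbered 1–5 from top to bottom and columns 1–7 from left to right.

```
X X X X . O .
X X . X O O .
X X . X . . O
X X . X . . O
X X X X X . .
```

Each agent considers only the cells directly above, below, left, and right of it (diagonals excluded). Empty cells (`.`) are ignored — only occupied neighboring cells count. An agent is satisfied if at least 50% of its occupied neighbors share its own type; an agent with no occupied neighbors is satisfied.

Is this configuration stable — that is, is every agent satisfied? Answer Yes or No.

Yes

(1,1)X 2/2 ✓
(1,2)X 3/3 ✓
(1,3)X 2/2 ✓
(1,4)X 2/2 ✓
(1,6)O 1/1 ✓
(2,1)X 3/3 ✓
(2,2)X 3/3 ✓
(2,4)X 2/3 ✓
(2,5)O 1/2 ✓
(2,6)O 2/2 ✓
(3,1)X 3/3 ✓
(3,2)X 3/3 ✓
(3,4)X 2/2 ✓
(3,7)O 1/1 ✓
(4,1)X 3/3 ✓
(4,2)X 3/3 ✓
(4,4)X 2/2 ✓
(4,7)O 1/1 ✓
(5,1)X 2/2 ✓
(5,2)X 3/3 ✓
(5,3)X 2/2 ✓
(5,4)X 3/3 ✓
(5,5)X 1/1 ✓
All meet the threshold, so the configuration is stable.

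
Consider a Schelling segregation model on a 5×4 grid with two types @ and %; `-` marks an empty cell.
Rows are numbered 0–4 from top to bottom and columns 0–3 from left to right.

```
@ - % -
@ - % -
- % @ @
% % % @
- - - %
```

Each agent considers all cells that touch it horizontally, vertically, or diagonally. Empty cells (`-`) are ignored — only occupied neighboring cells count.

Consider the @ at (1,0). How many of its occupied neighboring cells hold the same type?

1

Occupied neighbors of (1,0): (0,0)=@, (2,1)=%.
Same type (@): 1 of 2.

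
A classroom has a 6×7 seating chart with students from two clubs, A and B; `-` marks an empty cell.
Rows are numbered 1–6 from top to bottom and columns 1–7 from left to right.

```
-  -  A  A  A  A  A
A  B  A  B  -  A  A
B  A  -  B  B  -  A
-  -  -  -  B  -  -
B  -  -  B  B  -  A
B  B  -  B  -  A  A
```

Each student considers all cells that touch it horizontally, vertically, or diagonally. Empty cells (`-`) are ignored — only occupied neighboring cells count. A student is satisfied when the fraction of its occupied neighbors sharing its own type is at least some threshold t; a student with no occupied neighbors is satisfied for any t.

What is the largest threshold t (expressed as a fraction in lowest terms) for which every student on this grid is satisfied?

1/5

(1,3)A 2/4
(1,4)A 3/4
(1,5)A 3/4
(1,6)A 4/4
(1,7)A 3/3
(2,1)A 1/3
(2,2)B 1/5
(2,3)A 3/6
(2,4)B 2/6
(2,6)A 5/6
(2,7)A 4/4
(3,1)B 1/3
(3,2)A 2/4
(3,4)B 3/4
(3,5)B 3/4
(3,7)A 2/2
(4,5)B 4/4
(5,1)B 2/2
(5,4)B 3/3
(5,5)B 3/4
(5,7)A 2/2
(6,1)B 2/2
(6,2)B 2/2
(6,4)B 2/2
(6,6)A 2/3
(6,7)A 2/2
The smallest same-type fraction is 1/5 at (2,2), which reduces to 1/5. Any threshold above that leaves this student unsatisfied.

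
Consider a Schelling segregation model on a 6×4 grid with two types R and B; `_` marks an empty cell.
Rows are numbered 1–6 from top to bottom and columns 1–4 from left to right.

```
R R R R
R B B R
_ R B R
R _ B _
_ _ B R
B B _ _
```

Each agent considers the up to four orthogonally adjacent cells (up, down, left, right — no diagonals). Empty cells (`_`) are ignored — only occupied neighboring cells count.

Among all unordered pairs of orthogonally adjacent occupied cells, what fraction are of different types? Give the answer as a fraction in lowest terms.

Scan each occupied cell's neighbors to the right and below so each pair is counted once.
Row 1: R(1,1)–R(1,2)= R(1,1)–R(2,1)= R(1,2)–R(1,3)= R(1,2)–B(2,2)≠ R(1,3)–R(1,4)= R(1,3)–B(2,3)≠ R(1,4)–R(2,4)=  → 2/7 unlike.
Row 2: R(2,1)–B(2,2)≠ B(2,2)–B(2,3)= B(2,2)–R(3,2)≠ B(2,3)–R(2,4)≠ B(2,3)–B(3,3)= R(2,4)–R(3,4)=  → 3/6 unlike.
Row 3: R(3,2)–B(3,3)≠ B(3,3)–R(3,4)≠ B(3,3)–B(4,3)=  → 2/3 unlike.
Row 4: B(4,3)–B(5,3)=  → 0/1 unlike.
Row 5: B(5,3)–R(5,4)≠  → 1/1 unlike.
Row 6: B(6,1)–B(6,2)=  → 0/1 unlike.
Total adjacent occupied pairs: 19; unlike-type pairs: 8.
8/19 is already in lowest terms.

8/19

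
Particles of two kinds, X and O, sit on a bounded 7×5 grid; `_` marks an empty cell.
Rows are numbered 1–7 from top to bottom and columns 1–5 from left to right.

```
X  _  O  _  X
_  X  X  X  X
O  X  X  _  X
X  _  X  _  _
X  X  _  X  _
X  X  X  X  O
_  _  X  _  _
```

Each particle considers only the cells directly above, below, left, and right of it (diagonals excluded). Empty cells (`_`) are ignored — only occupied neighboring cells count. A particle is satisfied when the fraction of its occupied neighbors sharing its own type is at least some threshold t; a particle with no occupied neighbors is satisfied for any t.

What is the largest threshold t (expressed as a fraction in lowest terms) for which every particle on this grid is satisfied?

0/1

Row 1: (1,1)X — no occupied neighbors · (1,3)O 0/1 · (1,5)X 1/1
Row 2: (2,2)X 2/2 · (2,3)X 3/4 · (2,4)X 2/2 · (2,5)X 3/3
Row 3: (3,1)O 0/2 · (3,2)X 2/3 · (3,3)X 3/3 · (3,5)X 1/1
Row 4: (4,1)X 1/2 · (4,3)X 1/1
Row 5: (5,1)X 3/3 · (5,2)X 2/2 · (5,4)X 1/1
Row 6: (6,1)X 2/2 · (6,2)X 3/3 · (6,3)X 3/3 · (6,4)X 2/3 · (6,5)O 0/1
Row 7: (7,3)X 1/1
The smallest same-type fraction is 0/1 at (1,3), which reduces to 0/1. Any threshold above that leaves this particle unsatisfied.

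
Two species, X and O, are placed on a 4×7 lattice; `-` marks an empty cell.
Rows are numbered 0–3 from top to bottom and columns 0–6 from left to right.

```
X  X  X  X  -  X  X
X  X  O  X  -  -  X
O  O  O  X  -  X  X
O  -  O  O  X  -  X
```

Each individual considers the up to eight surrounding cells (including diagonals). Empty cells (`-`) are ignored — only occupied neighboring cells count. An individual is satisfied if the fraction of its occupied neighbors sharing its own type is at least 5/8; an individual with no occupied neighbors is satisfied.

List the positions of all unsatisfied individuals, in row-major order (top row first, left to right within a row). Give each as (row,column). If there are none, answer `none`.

Row 0: (0,0)X 3/3 ok · (0,1)X 4/5 ok · (0,2)X 4/5 ok · (0,3)X 2/3 ok · (0,5)X 2/2 ok · (0,6)X 2/2 ok
Row 1: (1,0)X 3/5 unhappy · (1,1)X 4/8 unhappy · (1,2)O 2/8 unhappy · (1,3)X 3/5 unhappy · (1,6)X 4/4 ok
Row 2: (2,0)O 2/4 unhappy · (2,1)O 5/7 ok · (2,2)O 4/7 unhappy · (2,3)X 2/6 unhappy · (2,5)X 4/4 ok · (2,6)X 3/3 ok
Row 3: (3,0)O 2/2 ok · (3,2)O 3/4 ok · (3,3)O 2/4 unhappy · (3,4)X 2/3 ok · (3,6)X 2/2 ok

(1,0), (1,1), (1,2), (1,3), (2,0), (2,2), (2,3), (3,3)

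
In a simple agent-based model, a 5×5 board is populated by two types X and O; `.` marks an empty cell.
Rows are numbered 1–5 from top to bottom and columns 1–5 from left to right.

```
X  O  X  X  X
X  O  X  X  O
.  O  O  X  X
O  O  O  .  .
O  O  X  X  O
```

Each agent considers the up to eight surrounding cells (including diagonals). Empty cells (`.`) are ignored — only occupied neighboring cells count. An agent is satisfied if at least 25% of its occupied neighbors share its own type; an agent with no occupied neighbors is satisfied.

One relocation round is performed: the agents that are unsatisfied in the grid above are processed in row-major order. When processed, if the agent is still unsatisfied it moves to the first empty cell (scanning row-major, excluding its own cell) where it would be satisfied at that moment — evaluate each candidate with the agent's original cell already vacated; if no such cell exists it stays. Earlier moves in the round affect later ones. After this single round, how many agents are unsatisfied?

Initially unsatisfied (in order): (1,2), (2,5), (5,5).
  (1,2) → (3,1).
  (2,5) → (4,4).
  (5,5): now satisfied by earlier moves; stays.
Resulting grid:
X . X X X
X O X X .
O O O X X
O O O O .
O O X X O
Unsatisfied now: (5,3).

1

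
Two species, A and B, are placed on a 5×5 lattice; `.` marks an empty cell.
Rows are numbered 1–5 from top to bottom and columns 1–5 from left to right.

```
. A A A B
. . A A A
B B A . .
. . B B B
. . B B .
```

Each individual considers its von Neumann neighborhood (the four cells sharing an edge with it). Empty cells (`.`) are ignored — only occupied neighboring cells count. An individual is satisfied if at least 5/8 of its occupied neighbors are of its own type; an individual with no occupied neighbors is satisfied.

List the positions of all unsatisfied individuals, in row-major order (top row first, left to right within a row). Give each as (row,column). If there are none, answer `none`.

(1,5), (2,5), (3,2), (3,3)

(1,2)A 1/1 ok
(1,3)A 3/3 ok
(1,4)A 2/3 ok
(1,5)B 0/2 unhappy
(2,3)A 3/3 ok
(2,4)A 3/3 ok
(2,5)A 1/2 unhappy
(3,1)B 1/1 ok
(3,2)B 1/2 unhappy
(3,3)A 1/3 unhappy
(4,3)B 2/3 ok
(4,4)B 3/3 ok
(4,5)B 1/1 ok
(5,3)B 2/2 ok
(5,4)B 2/2 ok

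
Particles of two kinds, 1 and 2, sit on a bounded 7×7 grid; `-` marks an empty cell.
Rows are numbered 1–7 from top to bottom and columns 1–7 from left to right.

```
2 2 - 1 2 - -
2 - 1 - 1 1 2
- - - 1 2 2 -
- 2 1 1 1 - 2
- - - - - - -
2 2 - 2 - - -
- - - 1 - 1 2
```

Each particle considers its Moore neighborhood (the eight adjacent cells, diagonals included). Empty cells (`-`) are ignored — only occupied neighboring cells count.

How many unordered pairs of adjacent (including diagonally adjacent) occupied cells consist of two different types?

16

Scan each occupied cell's neighbors to the right and below (and the two forward diagonals) so each pair is counted once.
Row 1: 2(1,1)–2(1,2)= 2(1,1)–2(2,1)= 2(1,2)–1(2,3)≠ 2(1,2)–2(2,1)= 1(1,4)–2(1,5)≠ 1(1,4)–1(2,5)= 1(1,4)–1(2,3)= 2(1,5)–1(2,5)≠ 2(1,5)–1(2,6)≠  → 4/9 unlike.
Row 2: 1(2,3)–1(3,4)= 1(2,5)–1(2,6)= 1(2,5)–2(3,5)≠ 1(2,5)–2(3,6)≠ 1(2,5)–1(3,4)= 1(2,6)–2(2,7)≠ 1(2,6)–2(3,6)≠ 1(2,6)–2(3,5)≠ 2(2,7)–2(3,6)=  → 5/9 unlike.
Row 3: 1(3,4)–2(3,5)≠ 1(3,4)–1(4,4)= 1(3,4)–1(4,5)= 1(3,4)–1(4,3)= 2(3,5)–2(3,6)= 2(3,5)–1(4,5)≠ 2(3,5)–1(4,4)≠ 2(3,6)–2(4,7)= 2(3,6)–1(4,5)≠  → 4/9 unlike.
Row 4: 2(4,2)–1(4,3)≠ 1(4,3)–1(4,4)= 1(4,4)–1(4,5)=  → 1/3 unlike.
Row 6: 2(6,1)–2(6,2)= 2(6,4)–1(7,4)≠  → 1/2 unlike.
Row 7: 1(7,6)–2(7,7)≠  → 1/1 unlike.
Total adjacent occupied pairs: 33; unlike-type pairs: 16.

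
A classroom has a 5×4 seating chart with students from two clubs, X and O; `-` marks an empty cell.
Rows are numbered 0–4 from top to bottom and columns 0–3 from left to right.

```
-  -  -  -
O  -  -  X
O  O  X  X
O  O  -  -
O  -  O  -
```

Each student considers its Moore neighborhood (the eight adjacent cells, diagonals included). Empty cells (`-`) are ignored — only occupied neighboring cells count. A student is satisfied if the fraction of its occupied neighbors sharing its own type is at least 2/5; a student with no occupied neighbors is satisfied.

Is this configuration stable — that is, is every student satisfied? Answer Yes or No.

Yes

Row 1: (1,0)O 2/2 ✓ · (1,3)X 2/2 ✓
Row 2: (2,0)O 4/4 ✓ · (2,1)O 4/5 ✓ · (2,2)X 2/4 ✓ · (2,3)X 2/2 ✓
Row 3: (3,0)O 4/4 ✓ · (3,1)O 5/6 ✓
Row 4: (4,0)O 2/2 ✓ · (4,2)O 1/1 ✓
All meet the threshold, so the configuration is stable.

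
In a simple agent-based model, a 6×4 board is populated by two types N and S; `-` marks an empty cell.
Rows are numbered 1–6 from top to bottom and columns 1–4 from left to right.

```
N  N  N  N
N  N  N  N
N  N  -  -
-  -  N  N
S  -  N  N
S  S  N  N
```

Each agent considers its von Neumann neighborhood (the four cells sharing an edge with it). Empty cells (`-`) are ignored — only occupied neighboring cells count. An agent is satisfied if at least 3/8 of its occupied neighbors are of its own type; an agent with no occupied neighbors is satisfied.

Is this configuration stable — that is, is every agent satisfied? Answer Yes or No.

Row 1: (1,1)N 2/2 ok · (1,2)N 3/3 ok · (1,3)N 3/3 ok · (1,4)N 2/2 ok
Row 2: (2,1)N 3/3 ok · (2,2)N 4/4 ok · (2,3)N 3/3 ok · (2,4)N 2/2 ok
Row 3: (3,1)N 2/2 ok · (3,2)N 2/2 ok
Row 4: (4,3)N 2/2 ok · (4,4)N 2/2 ok
Row 5: (5,1)S 1/1 ok · (5,3)N 3/3 ok · (5,4)N 3/3 ok
Row 6: (6,1)S 2/2 ok · (6,2)S 1/2 ok · (6,3)N 2/3 ok · (6,4)N 2/2 ok
All meet the threshold, so the configuration is stable.

Yes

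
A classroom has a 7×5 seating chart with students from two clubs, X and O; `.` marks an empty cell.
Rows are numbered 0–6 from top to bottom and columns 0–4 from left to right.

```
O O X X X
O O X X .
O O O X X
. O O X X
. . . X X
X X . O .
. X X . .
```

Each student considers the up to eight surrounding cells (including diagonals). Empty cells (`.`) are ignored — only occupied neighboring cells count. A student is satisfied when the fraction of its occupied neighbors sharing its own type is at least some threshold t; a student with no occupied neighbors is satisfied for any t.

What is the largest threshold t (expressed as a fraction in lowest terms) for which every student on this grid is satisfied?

0/1

(0,0)O 3/3
(0,1)O 3/5
(0,2)X 3/5
(0,3)X 4/4
(0,4)X 2/2
(1,0)O 5/5
(1,1)O 6/8
(1,2)X 4/8
(1,3)X 6/7
(2,0)O 4/4
(2,1)O 6/7
(2,2)O 4/8
(2,3)X 5/7
(2,4)X 4/4
(3,1)O 4/4
(3,2)O 3/6
(3,3)X 5/7
(3,4)X 5/5
(4,3)X 3/5
(4,4)X 3/4
(5,0)X 2/2
(5,1)X 3/3
(5,3)O 0/3
(6,1)X 3/3
(6,2)X 2/3
The smallest same-type fraction is 0/3 at (5,3), which reduces to 0/1. Any threshold above that leaves this student unsatisfied.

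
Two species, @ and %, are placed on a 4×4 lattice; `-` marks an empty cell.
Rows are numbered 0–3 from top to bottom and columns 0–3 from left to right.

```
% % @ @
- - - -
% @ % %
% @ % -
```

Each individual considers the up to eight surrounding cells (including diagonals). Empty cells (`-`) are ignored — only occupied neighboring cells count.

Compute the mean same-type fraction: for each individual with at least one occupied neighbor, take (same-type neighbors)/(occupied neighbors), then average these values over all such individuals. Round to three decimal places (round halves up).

Row 0: (0,0)% 1/1 · (0,1)% 1/2 · (0,2)@ 1/2 · (0,3)@ 1/1
Row 2: (2,0)% 1/3 · (2,1)@ 1/5 · (2,2)% 2/4 · (2,3)% 2/2
Row 3: (3,0)% 1/3 · (3,1)@ 1/5 · (3,2)% 2/4
Sum over 11 individuals: 1/1 + 1/2 + 1/2 + 1/1 + 1/3 + 1/5 + 2/4 + 2/2 + 1/3 + 1/5 + 2/4 = 91/15; mean = 91/15 ÷ 11 = 91/165 = 0.551515… → 0.552.

0.552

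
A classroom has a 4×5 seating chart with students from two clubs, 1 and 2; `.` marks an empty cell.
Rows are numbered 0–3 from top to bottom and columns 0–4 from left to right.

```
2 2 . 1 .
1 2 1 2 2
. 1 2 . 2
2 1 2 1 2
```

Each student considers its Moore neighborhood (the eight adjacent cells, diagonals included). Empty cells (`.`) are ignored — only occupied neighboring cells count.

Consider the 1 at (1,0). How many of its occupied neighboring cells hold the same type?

Occupied neighbors of (1,0): (0,0)=2, (0,1)=2, (1,1)=2, (2,1)=1.
Same type (1): 1 of 4.

1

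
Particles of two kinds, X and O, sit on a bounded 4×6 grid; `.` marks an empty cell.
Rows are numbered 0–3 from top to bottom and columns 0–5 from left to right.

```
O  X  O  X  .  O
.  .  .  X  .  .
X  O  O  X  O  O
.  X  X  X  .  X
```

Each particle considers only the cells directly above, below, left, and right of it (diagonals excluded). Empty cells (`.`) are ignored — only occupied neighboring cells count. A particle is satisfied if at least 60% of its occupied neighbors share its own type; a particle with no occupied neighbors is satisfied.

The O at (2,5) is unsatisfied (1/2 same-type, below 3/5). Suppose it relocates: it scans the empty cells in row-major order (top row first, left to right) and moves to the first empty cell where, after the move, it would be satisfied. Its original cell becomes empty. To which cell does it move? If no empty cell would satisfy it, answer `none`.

(1,2)

Vacating (2,5). Empty cells in order:
  (0,4): 1/2 same-type → still unsatisfied.
  (1,0): 1/2 same-type → still unsatisfied.
  (1,1): 1/2 same-type → still unsatisfied.
  (1,2): 2/3 same-type → satisfied — stop here.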